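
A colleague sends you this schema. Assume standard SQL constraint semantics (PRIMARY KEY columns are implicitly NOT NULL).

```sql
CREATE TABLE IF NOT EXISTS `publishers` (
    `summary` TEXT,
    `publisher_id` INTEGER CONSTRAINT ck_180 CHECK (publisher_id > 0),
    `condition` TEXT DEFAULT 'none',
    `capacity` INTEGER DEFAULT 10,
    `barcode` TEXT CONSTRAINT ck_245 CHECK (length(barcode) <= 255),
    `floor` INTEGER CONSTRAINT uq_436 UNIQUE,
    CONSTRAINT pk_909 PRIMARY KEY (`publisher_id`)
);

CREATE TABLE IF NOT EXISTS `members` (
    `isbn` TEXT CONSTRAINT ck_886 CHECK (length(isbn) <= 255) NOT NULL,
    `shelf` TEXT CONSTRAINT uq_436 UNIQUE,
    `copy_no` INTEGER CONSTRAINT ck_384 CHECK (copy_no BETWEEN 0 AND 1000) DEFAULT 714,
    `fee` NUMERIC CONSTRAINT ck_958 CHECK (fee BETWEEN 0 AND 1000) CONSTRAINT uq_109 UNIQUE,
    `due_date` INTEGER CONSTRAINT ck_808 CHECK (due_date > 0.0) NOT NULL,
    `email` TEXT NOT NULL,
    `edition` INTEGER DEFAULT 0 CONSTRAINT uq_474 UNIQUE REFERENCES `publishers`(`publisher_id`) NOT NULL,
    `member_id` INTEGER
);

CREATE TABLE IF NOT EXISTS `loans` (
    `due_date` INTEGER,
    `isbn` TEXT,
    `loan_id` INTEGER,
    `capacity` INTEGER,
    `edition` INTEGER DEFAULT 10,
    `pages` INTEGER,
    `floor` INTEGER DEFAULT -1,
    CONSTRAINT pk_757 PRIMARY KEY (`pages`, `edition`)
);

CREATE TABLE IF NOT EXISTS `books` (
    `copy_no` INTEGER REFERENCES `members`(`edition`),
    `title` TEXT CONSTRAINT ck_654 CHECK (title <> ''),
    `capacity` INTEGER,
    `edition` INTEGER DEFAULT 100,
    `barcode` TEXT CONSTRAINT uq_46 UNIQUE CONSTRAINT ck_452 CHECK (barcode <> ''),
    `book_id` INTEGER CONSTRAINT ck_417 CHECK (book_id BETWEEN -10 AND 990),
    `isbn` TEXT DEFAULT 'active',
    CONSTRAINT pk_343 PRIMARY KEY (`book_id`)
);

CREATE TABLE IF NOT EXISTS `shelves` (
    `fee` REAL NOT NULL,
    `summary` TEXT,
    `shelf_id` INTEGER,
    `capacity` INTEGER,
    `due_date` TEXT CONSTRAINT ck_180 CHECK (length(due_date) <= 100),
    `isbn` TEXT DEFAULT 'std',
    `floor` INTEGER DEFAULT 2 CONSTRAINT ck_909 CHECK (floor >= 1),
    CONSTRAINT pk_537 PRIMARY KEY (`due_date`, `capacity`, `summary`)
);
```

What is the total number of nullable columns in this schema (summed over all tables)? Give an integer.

23

publishers: 5 nullable (summary, condition, capacity, barcode, floor — PK (publisher_id) and explicit NOT NULL columns excluded).
members: 4 nullable (shelf, copy_no, fee, member_id — PK none and explicit NOT NULL columns excluded).
loans: 5 nullable (due_date, isbn, loan_id, capacity, floor — PK (pages, edition) and explicit NOT NULL columns excluded).
books: 6 nullable (copy_no, title, capacity, edition, barcode, isbn — PK (book_id) and explicit NOT NULL columns excluded).
shelves: 3 nullable (shelf_id, isbn, floor — PK (due_date, capacity, summary) and explicit NOT NULL columns excluded).
Total: 5 + 4 + 5 + 6 + 3 = 23.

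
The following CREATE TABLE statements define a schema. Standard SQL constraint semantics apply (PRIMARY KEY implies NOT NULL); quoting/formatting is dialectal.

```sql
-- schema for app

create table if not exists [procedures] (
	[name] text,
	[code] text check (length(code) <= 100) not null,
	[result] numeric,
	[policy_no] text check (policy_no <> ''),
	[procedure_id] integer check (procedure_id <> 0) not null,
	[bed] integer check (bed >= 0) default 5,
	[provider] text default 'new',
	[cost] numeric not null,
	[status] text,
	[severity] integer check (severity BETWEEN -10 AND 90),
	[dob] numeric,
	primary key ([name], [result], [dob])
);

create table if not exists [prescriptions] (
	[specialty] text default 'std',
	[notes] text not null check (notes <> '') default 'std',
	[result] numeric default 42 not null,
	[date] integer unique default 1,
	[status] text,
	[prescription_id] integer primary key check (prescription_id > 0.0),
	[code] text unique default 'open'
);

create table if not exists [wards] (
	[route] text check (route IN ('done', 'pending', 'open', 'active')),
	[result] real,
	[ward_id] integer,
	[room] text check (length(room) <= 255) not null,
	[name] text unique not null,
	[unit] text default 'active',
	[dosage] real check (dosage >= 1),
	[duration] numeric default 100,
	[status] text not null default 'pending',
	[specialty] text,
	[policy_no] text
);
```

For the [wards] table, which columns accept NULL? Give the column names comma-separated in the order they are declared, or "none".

route, result, ward_id, unit, dosage, duration, specialty, policy_no

- route: CHECK does not forbid NULL (a CHECK constraint passes when its expression is NULL) → nullable.
- result: no NOT NULL constraint applies → nullable.
- ward_id: no NOT NULL constraint applies → nullable.
- room: declared NOT NULL → not nullable.
- name: declared NOT NULL → not nullable.
- unit: DEFAULT only fills an omitted column; an explicit NULL is still allowed → nullable.
- dosage: CHECK does not forbid NULL (a CHECK constraint passes when its expression is NULL) → nullable.
- duration: DEFAULT only fills an omitted column; an explicit NULL is still allowed → nullable.
- status: declared NOT NULL → not nullable.
- specialty: no NOT NULL constraint applies → nullable.
- policy_no: no NOT NULL constraint applies → nullable.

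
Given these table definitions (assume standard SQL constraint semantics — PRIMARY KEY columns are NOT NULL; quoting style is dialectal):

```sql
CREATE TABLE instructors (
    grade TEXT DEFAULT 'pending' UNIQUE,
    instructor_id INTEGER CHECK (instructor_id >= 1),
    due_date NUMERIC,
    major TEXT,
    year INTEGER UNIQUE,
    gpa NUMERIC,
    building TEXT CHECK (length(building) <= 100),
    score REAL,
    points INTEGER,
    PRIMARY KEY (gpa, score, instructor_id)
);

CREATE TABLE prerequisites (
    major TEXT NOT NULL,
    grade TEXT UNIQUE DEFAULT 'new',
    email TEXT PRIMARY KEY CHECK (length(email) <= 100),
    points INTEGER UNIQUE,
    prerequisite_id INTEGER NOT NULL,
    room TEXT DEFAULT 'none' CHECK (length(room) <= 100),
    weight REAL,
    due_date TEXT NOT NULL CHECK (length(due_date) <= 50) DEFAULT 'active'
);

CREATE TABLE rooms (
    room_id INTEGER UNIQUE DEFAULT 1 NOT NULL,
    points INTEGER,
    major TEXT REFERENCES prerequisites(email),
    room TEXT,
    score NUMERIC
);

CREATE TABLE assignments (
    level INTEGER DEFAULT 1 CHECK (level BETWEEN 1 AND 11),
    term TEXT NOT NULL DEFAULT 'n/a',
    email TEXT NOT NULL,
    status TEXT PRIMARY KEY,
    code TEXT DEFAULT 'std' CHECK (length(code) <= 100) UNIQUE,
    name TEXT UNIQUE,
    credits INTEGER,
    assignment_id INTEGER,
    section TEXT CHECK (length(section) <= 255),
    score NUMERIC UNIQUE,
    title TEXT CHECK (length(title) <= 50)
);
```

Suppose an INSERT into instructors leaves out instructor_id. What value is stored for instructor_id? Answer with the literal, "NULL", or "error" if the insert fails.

error

instructor_id has no DEFAULT clause.
Omitting it would insert NULL, but it is part of the PRIMARY KEY, so the INSERT fails.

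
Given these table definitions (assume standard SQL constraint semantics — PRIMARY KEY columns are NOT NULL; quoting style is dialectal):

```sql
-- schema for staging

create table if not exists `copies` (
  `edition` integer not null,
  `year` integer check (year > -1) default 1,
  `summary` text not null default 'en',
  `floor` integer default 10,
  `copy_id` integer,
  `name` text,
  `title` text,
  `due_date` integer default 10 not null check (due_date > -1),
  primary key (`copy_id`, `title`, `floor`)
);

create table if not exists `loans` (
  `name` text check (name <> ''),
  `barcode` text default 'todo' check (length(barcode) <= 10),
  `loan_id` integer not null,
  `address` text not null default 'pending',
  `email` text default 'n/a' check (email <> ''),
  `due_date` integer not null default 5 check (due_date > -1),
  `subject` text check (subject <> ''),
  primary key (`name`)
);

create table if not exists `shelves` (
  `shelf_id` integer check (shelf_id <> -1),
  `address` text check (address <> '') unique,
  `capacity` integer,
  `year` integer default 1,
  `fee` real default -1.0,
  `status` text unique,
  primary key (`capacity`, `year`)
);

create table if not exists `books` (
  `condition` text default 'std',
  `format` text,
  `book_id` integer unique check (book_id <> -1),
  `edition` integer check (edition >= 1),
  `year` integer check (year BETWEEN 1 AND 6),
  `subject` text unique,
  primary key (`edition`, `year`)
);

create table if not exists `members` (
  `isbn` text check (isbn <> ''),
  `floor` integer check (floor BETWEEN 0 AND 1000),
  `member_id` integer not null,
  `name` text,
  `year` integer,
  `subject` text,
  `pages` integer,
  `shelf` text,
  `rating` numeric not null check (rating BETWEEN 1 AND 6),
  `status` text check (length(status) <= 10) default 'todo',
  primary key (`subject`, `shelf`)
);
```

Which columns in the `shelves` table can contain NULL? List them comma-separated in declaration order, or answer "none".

- shelf_id: CHECK does not forbid NULL (a CHECK constraint passes when its expression is NULL) → nullable.
- address: CHECK does not forbid NULL (a CHECK constraint passes when its expression is NULL) → nullable.
- capacity: part of the PRIMARY KEY, which implies NOT NULL → not nullable.
- year: part of the PRIMARY KEY, which implies NOT NULL → not nullable.
- fee: DEFAULT only fills an omitted column; an explicit NULL is still allowed → nullable.
- status: UNIQUE does not imply NOT NULL → nullable.

shelf_id, address, fee, status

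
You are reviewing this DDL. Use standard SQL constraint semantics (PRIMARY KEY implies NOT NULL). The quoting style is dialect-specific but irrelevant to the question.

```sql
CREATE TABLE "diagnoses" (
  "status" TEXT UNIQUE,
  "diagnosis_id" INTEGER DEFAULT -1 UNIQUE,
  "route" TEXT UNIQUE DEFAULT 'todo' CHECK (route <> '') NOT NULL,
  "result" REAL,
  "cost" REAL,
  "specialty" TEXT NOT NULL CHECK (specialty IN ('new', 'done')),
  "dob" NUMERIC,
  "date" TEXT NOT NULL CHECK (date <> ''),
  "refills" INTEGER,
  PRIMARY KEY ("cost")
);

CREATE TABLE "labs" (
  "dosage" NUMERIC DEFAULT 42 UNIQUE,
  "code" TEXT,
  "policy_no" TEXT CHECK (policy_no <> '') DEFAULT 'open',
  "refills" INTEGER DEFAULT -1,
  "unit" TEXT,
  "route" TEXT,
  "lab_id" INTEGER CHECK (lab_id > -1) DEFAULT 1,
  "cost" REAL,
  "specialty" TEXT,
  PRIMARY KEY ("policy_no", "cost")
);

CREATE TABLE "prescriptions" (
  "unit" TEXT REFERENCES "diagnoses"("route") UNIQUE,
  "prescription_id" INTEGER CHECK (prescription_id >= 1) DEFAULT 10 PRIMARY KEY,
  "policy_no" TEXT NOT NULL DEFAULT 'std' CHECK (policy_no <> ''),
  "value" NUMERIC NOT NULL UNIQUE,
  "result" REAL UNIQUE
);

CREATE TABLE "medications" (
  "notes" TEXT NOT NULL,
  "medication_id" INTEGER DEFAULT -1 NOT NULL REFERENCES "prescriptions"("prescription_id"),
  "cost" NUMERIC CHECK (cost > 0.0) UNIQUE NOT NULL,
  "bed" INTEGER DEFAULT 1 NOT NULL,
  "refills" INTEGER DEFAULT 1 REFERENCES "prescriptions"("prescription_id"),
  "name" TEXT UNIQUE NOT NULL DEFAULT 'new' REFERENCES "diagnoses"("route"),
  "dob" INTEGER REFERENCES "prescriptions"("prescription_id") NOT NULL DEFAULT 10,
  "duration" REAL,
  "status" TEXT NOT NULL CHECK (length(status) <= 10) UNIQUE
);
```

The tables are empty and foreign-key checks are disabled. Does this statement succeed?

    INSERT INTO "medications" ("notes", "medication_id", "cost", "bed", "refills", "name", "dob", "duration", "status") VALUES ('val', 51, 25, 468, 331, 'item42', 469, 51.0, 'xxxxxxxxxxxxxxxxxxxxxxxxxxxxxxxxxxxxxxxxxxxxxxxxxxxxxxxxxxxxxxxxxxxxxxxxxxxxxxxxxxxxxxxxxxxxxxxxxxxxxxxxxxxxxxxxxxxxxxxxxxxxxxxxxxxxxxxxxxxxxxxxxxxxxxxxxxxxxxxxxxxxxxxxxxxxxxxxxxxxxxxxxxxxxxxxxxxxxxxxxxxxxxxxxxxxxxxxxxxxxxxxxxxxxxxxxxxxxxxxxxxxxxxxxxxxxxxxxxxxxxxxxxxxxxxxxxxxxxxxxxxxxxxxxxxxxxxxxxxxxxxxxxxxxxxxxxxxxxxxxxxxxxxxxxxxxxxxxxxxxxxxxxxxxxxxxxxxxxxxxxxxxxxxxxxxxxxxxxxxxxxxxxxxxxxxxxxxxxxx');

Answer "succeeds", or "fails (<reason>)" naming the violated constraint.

fails (CHECK on status)

The value 'xxxxxxxxxxxxxxxxxxxxxxxxxxxxxxxxxxxxxxxxxxxxxxxxxxxxxxxxxxxxxxxxxxxxxxxxxxxxxxxxxxxxxxxxxxxxxxxxxxxxxxxxxxxxxxxxxxxxxxxxxxxxxxxxxxxxxxxxxxxxxxxxxxxxxxxxxxxxxxxxxxxxxxxxxxxxxxxxxxxxxxxxxxxxxxxxxxxxxxxxxxxxxxxxxxxxxxxxxxxxxxxxxxxxxxxxxxxxxxxxxxxxxxxxxxxxxxxxxxxxxxxxxxxxxxxxxxxxxxxxxxxxxxxxxxxxxxxxxxxxxxxxxxxxxxxxxxxxxxxxxxxxxxxxxxxxxxxxxxxxxxxxxxxxxxxxxxxxxxxxxxxxxxxxxxxxxxxxxxxxxxxxxxxxxxxxxxxxxxxx' for status violates CHECK (length(status) <= 10).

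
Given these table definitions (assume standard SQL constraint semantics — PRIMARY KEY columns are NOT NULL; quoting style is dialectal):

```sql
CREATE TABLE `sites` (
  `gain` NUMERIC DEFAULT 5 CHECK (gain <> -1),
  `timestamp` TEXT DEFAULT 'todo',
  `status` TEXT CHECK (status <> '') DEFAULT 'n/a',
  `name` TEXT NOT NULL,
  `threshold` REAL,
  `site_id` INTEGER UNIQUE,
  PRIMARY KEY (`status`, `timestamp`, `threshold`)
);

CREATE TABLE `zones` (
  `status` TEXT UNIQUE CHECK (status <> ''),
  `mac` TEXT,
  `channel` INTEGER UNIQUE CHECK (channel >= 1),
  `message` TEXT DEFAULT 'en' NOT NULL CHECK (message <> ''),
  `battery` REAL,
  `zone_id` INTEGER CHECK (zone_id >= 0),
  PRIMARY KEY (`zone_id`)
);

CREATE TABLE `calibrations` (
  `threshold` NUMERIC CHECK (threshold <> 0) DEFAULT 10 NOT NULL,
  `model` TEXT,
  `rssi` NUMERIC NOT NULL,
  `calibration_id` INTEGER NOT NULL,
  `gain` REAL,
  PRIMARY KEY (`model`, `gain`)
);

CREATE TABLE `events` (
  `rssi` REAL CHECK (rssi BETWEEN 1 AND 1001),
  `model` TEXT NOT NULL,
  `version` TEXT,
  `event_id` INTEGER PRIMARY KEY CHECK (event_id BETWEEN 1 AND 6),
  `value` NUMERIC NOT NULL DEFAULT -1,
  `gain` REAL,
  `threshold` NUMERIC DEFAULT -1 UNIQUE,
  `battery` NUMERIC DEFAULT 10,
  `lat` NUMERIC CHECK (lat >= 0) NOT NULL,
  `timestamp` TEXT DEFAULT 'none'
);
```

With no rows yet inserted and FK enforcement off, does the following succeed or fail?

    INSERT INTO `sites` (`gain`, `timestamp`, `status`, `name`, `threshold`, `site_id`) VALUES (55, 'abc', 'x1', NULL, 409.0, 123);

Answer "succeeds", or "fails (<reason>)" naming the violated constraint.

fails (NOT NULL on name)

name is explicitly set to NULL, but name is declared NOT NULL.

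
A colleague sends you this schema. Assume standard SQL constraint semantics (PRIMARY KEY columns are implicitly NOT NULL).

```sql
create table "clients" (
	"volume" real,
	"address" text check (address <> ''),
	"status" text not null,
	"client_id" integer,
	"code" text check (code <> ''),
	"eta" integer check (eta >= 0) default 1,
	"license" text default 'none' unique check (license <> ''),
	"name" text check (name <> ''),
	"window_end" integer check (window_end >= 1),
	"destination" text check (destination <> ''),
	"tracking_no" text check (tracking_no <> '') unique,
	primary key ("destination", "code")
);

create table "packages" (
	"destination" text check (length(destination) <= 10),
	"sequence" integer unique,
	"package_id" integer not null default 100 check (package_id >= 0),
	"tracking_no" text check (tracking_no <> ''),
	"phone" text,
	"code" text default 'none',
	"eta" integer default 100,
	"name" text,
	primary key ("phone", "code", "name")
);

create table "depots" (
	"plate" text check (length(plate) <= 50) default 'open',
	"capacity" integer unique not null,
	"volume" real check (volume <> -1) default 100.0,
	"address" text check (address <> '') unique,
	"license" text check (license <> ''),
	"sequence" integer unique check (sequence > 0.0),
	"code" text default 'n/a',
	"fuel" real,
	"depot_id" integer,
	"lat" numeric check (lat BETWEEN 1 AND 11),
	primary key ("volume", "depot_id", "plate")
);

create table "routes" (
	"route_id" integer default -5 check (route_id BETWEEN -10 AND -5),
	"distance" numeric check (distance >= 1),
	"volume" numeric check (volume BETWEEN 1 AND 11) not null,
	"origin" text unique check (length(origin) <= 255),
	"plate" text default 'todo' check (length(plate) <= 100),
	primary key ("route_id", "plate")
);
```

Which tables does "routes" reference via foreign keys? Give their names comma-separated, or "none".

No column in routes has a REFERENCES clause.

none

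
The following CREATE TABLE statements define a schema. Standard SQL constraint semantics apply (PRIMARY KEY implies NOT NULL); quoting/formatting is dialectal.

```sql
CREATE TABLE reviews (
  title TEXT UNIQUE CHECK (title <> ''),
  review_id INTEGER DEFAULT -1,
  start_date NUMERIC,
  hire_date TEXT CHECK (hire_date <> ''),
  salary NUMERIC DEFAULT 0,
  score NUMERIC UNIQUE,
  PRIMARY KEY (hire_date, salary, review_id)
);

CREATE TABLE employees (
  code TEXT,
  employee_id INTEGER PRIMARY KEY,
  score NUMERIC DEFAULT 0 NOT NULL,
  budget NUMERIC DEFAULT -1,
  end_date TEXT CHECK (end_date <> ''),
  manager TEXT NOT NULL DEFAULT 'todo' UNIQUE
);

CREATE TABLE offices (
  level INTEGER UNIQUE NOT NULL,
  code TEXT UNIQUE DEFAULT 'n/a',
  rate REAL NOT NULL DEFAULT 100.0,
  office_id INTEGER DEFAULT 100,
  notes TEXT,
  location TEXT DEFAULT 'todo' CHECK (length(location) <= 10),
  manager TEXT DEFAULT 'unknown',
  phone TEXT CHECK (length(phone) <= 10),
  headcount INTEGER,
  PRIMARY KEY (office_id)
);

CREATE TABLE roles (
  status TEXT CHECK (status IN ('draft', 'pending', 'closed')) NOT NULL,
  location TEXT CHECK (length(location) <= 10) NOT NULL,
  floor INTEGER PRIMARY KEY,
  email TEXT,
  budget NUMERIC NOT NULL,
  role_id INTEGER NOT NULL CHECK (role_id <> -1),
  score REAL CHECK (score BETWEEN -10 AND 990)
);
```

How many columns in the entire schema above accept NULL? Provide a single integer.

14

reviews: 3 nullable (title, start_date, score — PK (hire_date, salary, review_id) and explicit NOT NULL columns excluded).
employees: 3 nullable (code, budget, end_date — PK (employee_id) and explicit NOT NULL columns excluded).
offices: 6 nullable (code, notes, location, manager, phone, headcount — PK (office_id) and explicit NOT NULL columns excluded).
roles: 2 nullable (email, score — PK (floor) and explicit NOT NULL columns excluded).
Total: 3 + 3 + 6 + 2 = 14.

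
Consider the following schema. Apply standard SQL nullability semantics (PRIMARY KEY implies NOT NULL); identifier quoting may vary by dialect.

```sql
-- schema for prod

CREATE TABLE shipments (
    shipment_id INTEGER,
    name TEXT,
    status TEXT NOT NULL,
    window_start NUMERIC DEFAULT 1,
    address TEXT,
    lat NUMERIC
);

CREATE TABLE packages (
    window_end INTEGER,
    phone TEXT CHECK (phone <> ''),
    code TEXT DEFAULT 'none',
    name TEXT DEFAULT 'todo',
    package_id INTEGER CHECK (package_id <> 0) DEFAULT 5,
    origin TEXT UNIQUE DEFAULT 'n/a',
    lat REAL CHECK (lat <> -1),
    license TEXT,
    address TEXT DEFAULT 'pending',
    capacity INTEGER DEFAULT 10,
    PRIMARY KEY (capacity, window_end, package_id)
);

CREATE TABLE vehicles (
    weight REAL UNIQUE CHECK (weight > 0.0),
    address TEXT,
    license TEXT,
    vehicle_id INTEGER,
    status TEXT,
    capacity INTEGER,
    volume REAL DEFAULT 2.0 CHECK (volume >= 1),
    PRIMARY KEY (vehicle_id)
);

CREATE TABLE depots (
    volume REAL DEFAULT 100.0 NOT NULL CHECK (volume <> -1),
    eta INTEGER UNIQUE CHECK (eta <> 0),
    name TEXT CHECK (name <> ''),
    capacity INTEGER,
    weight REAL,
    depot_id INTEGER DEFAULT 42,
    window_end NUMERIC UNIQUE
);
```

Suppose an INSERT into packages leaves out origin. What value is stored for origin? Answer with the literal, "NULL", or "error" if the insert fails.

'n/a'

origin has an explicit DEFAULT 'n/a'.
When the column is omitted from an INSERT, that default is used.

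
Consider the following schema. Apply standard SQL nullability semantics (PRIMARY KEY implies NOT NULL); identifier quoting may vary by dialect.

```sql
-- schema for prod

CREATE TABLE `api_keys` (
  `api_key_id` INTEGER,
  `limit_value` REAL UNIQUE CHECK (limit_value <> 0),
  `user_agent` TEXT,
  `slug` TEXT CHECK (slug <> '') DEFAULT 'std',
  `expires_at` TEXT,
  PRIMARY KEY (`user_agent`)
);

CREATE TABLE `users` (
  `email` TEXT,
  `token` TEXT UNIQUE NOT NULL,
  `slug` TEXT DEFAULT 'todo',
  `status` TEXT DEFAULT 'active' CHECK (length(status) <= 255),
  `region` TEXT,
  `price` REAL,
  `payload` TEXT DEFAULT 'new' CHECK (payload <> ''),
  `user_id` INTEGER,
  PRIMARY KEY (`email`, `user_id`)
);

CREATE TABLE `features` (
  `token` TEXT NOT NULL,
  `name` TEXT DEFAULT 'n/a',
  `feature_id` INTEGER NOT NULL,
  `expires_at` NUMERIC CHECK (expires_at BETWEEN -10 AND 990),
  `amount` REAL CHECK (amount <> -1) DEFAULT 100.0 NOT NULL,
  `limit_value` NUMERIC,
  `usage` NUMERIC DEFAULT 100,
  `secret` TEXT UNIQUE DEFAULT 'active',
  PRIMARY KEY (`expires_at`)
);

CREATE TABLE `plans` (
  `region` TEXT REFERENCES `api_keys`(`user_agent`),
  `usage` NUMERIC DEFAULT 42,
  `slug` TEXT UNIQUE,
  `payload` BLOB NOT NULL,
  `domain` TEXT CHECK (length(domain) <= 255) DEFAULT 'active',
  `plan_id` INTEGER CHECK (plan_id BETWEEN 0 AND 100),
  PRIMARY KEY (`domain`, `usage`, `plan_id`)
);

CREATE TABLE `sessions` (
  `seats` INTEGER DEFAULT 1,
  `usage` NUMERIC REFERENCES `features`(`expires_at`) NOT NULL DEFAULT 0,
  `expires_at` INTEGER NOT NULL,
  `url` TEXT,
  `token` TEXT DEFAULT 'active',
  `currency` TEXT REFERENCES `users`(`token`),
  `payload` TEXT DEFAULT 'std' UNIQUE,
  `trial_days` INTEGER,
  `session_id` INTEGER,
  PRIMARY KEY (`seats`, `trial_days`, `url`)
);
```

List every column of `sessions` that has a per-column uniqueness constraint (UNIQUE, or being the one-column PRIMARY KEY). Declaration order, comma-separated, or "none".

payload

- seats: part of a composite PRIMARY KEY — only the tuple is unique, not this column on its own.
- usage: no UNIQUE or single-column PK constraint.
- expires_at: no UNIQUE or single-column PK constraint.
- url: part of a composite PRIMARY KEY — only the tuple is unique, not this column on its own.
- token: no UNIQUE or single-column PK constraint.
- currency: no UNIQUE or single-column PK constraint.
- payload: declared UNIQUE → unique.
- trial_days: part of a composite PRIMARY KEY — only the tuple is unique, not this column on its own.
- session_id: no UNIQUE or single-column PK constraint.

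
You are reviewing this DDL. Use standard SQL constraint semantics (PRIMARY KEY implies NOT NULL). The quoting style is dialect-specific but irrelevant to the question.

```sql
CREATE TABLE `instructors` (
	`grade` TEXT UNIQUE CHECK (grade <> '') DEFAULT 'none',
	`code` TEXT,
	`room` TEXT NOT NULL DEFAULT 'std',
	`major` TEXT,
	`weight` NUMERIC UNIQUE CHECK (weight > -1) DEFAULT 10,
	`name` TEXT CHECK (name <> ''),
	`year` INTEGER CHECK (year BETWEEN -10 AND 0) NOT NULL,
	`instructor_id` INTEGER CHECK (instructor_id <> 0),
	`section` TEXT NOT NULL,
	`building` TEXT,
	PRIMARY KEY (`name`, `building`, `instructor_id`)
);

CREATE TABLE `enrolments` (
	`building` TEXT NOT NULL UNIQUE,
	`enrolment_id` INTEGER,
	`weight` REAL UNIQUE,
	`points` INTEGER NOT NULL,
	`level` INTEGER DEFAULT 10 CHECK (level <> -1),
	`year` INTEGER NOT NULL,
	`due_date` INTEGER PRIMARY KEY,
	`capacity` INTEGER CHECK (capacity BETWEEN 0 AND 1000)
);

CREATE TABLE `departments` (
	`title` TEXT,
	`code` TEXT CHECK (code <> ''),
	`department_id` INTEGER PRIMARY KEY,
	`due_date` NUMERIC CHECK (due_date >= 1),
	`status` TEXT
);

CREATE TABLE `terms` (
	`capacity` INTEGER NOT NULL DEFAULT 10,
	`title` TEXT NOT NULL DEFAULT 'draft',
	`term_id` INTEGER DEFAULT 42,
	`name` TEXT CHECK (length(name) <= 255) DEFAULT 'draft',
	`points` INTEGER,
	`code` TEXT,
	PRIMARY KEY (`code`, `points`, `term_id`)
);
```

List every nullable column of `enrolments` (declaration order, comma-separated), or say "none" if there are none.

enrolment_id, weight, level, capacity

- building: declared NOT NULL → not nullable.
- enrolment_id: no NOT NULL constraint applies → nullable.
- weight: UNIQUE does not imply NOT NULL → nullable.
- points: declared NOT NULL → not nullable.
- level: CHECK does not forbid NULL (a CHECK constraint passes when its expression is NULL) → nullable.
- year: declared NOT NULL → not nullable.
- due_date: part of the PRIMARY KEY, which implies NOT NULL → not nullable.
- capacity: CHECK does not forbid NULL (a CHECK constraint passes when its expression is NULL) → nullable.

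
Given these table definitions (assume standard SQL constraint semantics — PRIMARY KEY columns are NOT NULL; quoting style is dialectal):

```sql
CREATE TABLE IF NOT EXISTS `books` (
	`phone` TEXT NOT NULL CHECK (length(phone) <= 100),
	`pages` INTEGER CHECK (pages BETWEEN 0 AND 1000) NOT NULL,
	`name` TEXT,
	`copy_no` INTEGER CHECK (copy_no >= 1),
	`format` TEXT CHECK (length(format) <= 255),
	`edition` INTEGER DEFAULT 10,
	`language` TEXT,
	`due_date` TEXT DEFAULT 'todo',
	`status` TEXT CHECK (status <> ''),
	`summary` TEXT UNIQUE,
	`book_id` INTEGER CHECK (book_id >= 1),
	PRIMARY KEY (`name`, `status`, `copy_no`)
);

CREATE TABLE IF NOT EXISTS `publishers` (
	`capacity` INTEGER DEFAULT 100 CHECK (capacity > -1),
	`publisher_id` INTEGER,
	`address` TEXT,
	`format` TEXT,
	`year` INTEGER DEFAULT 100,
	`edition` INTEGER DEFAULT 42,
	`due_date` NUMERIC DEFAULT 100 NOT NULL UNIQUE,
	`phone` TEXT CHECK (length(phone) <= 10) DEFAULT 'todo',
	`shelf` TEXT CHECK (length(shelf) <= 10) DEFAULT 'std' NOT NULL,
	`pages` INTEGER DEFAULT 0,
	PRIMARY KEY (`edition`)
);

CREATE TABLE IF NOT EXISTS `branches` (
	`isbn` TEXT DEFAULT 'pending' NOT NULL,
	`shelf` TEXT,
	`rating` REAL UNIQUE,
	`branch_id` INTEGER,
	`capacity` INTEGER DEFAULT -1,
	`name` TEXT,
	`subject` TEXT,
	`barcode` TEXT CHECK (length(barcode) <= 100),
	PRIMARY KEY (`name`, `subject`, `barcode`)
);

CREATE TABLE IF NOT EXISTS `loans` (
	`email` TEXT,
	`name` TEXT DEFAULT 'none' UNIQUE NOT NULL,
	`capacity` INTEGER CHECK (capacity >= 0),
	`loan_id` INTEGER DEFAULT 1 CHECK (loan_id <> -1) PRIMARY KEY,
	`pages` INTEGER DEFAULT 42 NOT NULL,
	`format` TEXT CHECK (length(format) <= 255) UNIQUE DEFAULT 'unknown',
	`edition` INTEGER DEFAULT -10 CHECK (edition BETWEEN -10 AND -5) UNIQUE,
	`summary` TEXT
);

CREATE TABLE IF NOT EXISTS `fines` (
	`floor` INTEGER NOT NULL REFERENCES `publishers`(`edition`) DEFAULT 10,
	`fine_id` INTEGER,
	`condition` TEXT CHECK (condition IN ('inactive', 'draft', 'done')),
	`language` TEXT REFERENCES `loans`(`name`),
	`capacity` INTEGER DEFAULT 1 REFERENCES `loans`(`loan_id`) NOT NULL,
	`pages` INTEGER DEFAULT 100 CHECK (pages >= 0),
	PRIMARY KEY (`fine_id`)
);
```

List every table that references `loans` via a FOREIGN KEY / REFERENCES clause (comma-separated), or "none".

fines

- fines.language references loans(name).
- fines.capacity references loans(loan_id).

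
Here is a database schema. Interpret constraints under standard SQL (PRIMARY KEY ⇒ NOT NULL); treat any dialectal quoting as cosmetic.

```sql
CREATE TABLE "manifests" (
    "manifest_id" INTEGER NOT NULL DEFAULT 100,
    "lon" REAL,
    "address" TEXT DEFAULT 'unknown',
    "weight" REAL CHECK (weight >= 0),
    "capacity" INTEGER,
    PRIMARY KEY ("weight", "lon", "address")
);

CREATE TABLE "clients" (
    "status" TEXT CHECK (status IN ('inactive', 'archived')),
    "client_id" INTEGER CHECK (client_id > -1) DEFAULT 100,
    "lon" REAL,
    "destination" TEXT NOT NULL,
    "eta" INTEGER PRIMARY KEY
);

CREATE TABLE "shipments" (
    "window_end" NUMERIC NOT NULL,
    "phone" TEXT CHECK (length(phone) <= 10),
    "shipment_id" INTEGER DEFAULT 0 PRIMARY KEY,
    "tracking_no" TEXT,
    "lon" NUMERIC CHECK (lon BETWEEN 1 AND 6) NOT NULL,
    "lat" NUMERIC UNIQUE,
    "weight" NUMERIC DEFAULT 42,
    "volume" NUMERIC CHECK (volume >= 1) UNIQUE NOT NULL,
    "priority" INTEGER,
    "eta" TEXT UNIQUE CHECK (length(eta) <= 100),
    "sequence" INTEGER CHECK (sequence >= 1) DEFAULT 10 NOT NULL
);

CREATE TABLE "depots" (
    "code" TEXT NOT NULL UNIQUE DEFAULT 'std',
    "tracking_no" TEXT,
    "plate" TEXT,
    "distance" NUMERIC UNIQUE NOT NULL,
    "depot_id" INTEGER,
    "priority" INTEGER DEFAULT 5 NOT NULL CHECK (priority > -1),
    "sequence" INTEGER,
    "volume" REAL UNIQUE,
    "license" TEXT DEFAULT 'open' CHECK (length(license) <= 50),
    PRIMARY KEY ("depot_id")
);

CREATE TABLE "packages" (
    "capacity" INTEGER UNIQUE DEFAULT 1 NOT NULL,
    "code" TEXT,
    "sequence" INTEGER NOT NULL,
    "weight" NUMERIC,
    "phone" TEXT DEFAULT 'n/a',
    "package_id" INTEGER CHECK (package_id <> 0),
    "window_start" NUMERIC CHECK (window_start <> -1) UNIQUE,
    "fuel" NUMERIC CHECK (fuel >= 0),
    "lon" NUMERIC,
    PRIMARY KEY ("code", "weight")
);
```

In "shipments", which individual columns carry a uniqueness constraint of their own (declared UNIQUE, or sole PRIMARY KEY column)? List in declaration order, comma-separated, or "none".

- window_end: no UNIQUE or single-column PK constraint.
- phone: no UNIQUE or single-column PK constraint.
- shipment_id: single-column PRIMARY KEY → unique.
- tracking_no: no UNIQUE or single-column PK constraint.
- lon: no UNIQUE or single-column PK constraint.
- lat: declared UNIQUE → unique.
- weight: no UNIQUE or single-column PK constraint.
- volume: declared UNIQUE → unique.
- priority: no UNIQUE or single-column PK constraint.
- eta: declared UNIQUE → unique.
- sequence: no UNIQUE or single-column PK constraint.

shipment_id, lat, volume, eta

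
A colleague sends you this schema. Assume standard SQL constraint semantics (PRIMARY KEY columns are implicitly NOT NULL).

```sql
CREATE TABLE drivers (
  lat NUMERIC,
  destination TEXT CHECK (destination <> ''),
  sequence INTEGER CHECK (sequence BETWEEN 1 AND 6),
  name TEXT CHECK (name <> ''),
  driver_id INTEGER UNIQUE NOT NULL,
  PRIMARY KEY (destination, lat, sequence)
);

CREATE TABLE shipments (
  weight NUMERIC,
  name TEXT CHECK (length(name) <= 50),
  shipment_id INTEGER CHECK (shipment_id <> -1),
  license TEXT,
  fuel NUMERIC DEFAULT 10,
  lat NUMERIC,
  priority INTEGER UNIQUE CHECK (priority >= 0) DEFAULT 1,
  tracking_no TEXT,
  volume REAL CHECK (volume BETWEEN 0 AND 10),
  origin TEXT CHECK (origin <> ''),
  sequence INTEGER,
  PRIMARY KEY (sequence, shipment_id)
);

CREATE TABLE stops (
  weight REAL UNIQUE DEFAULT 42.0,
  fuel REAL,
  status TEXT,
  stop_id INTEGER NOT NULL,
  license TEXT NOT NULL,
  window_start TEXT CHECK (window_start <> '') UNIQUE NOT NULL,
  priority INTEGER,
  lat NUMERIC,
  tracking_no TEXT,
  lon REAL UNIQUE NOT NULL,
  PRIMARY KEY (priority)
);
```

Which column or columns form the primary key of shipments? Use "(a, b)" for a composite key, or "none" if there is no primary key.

(sequence, shipment_id)

A table-level PRIMARY KEY clause names 2 columns: sequence, shipment_id.
This is a composite key — the combination is unique, not each column individually.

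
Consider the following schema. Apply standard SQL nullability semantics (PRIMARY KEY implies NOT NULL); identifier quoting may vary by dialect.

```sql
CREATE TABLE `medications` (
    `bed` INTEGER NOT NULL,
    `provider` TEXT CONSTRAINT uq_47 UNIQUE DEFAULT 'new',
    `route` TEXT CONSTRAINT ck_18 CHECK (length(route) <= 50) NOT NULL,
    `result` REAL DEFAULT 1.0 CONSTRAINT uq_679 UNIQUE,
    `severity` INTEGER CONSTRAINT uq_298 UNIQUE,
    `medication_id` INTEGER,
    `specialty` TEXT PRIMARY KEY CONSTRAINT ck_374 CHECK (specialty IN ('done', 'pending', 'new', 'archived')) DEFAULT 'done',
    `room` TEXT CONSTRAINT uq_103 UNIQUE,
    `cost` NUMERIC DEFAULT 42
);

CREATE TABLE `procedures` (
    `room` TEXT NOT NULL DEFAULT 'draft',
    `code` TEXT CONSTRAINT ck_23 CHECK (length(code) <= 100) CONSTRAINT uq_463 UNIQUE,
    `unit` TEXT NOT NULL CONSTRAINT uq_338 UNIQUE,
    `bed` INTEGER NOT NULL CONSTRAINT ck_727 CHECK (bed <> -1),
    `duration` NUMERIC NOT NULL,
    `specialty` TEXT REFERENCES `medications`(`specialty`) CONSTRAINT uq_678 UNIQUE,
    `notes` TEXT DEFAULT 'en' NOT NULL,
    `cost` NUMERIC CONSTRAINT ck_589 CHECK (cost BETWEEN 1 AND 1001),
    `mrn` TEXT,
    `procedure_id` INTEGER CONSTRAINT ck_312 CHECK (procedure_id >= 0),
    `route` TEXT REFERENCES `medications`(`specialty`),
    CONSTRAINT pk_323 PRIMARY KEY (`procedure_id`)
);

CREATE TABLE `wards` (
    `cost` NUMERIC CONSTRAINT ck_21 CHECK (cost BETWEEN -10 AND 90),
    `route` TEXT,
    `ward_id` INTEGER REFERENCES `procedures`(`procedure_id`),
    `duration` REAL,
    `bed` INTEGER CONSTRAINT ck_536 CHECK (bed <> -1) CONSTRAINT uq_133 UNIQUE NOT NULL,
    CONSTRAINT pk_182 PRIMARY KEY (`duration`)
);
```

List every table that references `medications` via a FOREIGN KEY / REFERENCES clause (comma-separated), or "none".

- procedures.specialty references medications(specialty).
- procedures.route references medications(specialty).

procedures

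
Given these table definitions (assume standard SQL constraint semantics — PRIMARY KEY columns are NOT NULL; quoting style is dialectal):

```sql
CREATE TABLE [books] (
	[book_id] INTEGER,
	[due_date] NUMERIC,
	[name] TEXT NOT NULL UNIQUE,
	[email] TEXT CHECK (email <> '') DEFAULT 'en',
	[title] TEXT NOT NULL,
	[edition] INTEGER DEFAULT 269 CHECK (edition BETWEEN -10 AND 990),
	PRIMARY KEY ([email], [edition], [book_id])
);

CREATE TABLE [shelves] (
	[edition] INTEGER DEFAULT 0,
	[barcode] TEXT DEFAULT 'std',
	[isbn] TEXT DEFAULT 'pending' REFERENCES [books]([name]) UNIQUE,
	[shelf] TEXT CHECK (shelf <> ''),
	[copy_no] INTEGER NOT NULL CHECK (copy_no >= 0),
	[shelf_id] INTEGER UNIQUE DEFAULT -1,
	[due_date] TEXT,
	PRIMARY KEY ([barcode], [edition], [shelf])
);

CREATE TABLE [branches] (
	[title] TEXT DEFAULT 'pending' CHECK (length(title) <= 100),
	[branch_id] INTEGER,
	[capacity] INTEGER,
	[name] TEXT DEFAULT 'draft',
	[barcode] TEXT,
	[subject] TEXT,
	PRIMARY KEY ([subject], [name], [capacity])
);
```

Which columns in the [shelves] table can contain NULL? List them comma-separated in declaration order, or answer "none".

- edition: part of the PRIMARY KEY, which implies NOT NULL → not nullable.
- barcode: part of the PRIMARY KEY, which implies NOT NULL → not nullable.
- isbn: a foreign key column may be NULL unless separately constrained → nullable.
- shelf: part of the PRIMARY KEY, which implies NOT NULL → not nullable.
- copy_no: declared NOT NULL → not nullable.
- shelf_id: UNIQUE does not imply NOT NULL → nullable.
- due_date: no NOT NULL constraint applies → nullable.

isbn, shelf_id, due_date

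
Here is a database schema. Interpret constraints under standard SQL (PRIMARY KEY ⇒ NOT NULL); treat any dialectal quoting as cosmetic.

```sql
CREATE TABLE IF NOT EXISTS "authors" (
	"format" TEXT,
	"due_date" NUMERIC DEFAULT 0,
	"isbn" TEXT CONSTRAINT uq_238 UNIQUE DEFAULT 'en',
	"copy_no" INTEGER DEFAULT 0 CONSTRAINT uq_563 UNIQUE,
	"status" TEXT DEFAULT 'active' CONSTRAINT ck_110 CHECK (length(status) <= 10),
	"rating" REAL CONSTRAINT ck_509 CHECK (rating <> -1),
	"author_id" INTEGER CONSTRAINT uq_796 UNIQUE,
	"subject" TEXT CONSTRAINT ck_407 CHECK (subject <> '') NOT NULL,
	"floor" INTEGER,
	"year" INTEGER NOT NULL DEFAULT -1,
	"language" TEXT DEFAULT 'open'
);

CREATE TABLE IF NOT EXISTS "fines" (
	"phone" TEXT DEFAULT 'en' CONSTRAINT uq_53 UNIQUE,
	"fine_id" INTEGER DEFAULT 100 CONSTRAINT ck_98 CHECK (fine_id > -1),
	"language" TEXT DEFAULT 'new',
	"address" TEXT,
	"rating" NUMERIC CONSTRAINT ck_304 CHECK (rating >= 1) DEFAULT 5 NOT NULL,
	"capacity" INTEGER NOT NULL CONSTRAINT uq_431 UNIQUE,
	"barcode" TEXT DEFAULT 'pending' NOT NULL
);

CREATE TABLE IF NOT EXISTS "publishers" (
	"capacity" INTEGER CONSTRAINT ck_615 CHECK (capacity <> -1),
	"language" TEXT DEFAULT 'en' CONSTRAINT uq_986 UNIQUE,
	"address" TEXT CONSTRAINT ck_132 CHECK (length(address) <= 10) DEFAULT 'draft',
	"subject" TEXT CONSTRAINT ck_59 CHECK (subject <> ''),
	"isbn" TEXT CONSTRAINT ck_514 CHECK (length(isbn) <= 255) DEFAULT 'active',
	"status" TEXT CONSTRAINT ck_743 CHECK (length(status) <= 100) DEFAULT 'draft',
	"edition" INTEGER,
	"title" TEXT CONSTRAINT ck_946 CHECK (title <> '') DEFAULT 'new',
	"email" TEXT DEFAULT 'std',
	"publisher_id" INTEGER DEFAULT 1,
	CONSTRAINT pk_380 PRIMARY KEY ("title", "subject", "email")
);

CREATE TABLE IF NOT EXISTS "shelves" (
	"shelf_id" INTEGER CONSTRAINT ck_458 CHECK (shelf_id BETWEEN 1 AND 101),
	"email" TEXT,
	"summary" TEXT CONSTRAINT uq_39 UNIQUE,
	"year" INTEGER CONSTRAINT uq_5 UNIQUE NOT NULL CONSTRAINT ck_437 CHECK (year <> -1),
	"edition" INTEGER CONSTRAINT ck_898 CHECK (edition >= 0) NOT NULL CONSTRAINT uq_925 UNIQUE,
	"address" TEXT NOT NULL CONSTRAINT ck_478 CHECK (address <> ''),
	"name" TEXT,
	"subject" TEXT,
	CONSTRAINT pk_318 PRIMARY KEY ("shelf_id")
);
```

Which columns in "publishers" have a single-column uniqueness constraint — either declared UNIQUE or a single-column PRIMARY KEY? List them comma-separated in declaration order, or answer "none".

- capacity: no UNIQUE or single-column PK constraint.
- language: declared UNIQUE → unique.
- address: no UNIQUE or single-column PK constraint.
- subject: part of a composite PRIMARY KEY — only the tuple is unique, not this column on its own.
- isbn: no UNIQUE or single-column PK constraint.
- status: no UNIQUE or single-column PK constraint.
- edition: no UNIQUE or single-column PK constraint.
- title: part of a composite PRIMARY KEY — only the tuple is unique, not this column on its own.
- email: part of a composite PRIMARY KEY — only the tuple is unique, not this column on its own.
- publisher_id: no UNIQUE or single-column PK constraint.

language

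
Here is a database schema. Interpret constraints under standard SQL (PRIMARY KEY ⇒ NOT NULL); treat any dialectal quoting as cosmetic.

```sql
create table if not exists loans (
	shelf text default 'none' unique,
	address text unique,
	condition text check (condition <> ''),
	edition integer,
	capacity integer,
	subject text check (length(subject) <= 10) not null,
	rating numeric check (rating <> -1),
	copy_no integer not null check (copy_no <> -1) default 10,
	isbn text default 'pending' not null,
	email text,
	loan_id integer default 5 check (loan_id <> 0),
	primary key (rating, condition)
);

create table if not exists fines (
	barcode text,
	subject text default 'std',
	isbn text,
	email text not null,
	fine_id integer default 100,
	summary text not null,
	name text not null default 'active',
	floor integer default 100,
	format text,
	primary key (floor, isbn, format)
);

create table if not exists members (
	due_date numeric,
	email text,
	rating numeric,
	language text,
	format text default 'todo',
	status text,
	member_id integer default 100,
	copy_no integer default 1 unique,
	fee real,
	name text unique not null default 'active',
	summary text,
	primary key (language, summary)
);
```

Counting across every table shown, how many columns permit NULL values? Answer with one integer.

17

loans: 6 nullable (shelf, address, edition, capacity, email, loan_id — PK (rating, condition) and explicit NOT NULL columns excluded).
fines: 3 nullable (barcode, subject, fine_id — PK (floor, isbn, format) and explicit NOT NULL columns excluded).
members: 8 nullable (due_date, email, rating, format, status, member_id, copy_no, fee — PK (language, summary) and explicit NOT NULL columns excluded).
Total: 6 + 3 + 8 = 17.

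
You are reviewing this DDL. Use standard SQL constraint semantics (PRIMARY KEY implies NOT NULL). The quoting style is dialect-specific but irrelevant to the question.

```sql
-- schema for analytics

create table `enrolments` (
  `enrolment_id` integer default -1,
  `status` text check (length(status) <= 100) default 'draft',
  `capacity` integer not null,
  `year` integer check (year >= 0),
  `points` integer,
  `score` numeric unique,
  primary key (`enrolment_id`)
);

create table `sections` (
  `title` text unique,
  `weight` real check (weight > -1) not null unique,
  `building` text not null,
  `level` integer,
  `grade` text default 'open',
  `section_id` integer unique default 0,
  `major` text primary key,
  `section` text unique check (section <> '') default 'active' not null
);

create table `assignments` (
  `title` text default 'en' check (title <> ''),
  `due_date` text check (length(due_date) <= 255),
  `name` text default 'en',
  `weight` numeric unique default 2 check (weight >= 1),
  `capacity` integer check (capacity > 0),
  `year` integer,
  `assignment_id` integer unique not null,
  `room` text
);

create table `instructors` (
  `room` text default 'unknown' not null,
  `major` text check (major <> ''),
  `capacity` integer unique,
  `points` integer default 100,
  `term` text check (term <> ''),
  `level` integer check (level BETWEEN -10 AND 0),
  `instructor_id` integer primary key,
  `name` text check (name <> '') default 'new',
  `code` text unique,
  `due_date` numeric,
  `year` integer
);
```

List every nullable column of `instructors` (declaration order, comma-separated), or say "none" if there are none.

major, capacity, points, term, level, name, code, due_date, year

- room: declared NOT NULL → not nullable.
- major: CHECK does not forbid NULL (a CHECK constraint passes when its expression is NULL) → nullable.
- capacity: UNIQUE does not imply NOT NULL → nullable.
- points: DEFAULT only fills an omitted column; an explicit NULL is still allowed → nullable.
- term: CHECK does not forbid NULL (a CHECK constraint passes when its expression is NULL) → nullable.
- level: CHECK does not forbid NULL (a CHECK constraint passes when its expression is NULL) → nullable.
- instructor_id: part of the PRIMARY KEY, which implies NOT NULL → not nullable.
- name: CHECK does not forbid NULL (a CHECK constraint passes when its expression is NULL) → nullable.
- code: UNIQUE does not imply NOT NULL → nullable.
- due_date: no NOT NULL constraint applies → nullable.
- year: no NOT NULL constraint applies → nullable.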